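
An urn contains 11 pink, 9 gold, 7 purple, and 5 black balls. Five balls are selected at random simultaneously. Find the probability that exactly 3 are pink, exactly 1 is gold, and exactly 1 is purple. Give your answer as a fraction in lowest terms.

Unordered draws without replacement: count favorable combinations over C(32,5).
Favorable = C(11,3) · C(9,1) · C(7,1) · C(5,0) = 10395; total = C(32,5) = 201376.
P = 10395/201376 = 1485/28768 ≈ 0.0516.

1485/28768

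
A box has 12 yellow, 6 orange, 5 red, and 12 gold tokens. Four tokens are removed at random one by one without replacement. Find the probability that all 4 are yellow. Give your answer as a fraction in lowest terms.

9/952

Unordered draws without replacement: count favorable combinations over C(35,4).
Favorable = C(12,4) · C(6,0) · C(5,0) · C(12,0) = 495; total = C(35,4) = 52360.
P = 495/52360 = 9/952 ≈ 0.0095.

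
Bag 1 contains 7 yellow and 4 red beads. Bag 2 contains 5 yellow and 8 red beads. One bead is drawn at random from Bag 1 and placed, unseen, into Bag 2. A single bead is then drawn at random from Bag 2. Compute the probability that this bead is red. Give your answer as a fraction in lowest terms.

46/77

Condition on how many of the transferred beads are red (from Bag 1: 4 red of 11; then Bag 2 has 14 total).
  0 red: C(4,0)C(7,1)/C(11,1) = 7/11; then P = 8/14
  1 red: C(4,1)C(7,0)/C(11,1) = 4/11; then P = 9/14
P(red from Bag 2) = 46/77 ≈ 0.5974.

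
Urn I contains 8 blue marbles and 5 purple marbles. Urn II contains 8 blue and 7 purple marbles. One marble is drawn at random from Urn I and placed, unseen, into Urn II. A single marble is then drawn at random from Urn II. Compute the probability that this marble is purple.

Condition on how many of the transferred marbles are purple (from Urn I: 5 purple of 13; then Urn II has 16 total).
  0 purple: C(5,0)C(8,1)/C(13,1) = 8/13; then P = 7/16
  1 purple: C(5,1)C(8,0)/C(13,1) = 5/13; then P = 8/16
P(purple from Urn II) = 6/13 ≈ 0.4615.

6/13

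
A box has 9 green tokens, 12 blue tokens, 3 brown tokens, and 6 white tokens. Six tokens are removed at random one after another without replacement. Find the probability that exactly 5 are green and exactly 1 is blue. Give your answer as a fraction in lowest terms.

Unordered draws without replacement: count favorable combinations over C(30,6).
Favorable = C(9,5) · C(12,1) · C(3,0) · C(6,0) = 1512; total = C(30,6) = 593775.
P = 1512/593775 = 24/9425 ≈ 0.0025.

24/9425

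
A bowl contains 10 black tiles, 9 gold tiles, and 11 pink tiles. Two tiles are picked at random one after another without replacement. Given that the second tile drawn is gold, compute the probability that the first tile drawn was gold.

P(first=gold and the second tile drawn is gold) = (9/30)·(8/29) = 12/145.
P(the second tile drawn is gold) = Σ over first color = 3/29 + 12/145 + 33/290 = 3/10.
By Bayes, P(first=gold | the second tile drawn is gold) = 12/145 / 3/10 = 8/29 ≈ 0.2759.

8/29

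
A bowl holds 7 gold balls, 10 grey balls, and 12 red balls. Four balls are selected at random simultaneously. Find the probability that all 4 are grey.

Unordered draws without replacement: count favorable combinations over C(29,4).
Favorable = C(7,0) · C(10,4) · C(12,0) = 210; total = C(29,4) = 23751.
P = 210/23751 = 10/1131 ≈ 0.0088.

10/1131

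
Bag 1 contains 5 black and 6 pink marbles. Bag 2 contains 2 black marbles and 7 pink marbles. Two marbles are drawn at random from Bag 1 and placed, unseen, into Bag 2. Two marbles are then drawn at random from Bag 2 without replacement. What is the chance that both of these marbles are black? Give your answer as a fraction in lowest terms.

Condition on how many of the transferred marbles are black (from Bag 1: 5 black of 11; then Bag 2 has 11 total).
  0 black: C(5,0)C(6,2)/C(11,2) = 3/11; then P = C(2,2)/C(11,2) = 1/55
  1 black: C(5,1)C(6,1)/C(11,2) = 6/11; then P = C(3,2)/C(11,2) = 3/55
  2 black: C(5,2)C(6,0)/C(11,2) = 2/11; then P = C(4,2)/C(11,2) = 6/55
P(both black) = 3/55 ≈ 0.0545.

3/55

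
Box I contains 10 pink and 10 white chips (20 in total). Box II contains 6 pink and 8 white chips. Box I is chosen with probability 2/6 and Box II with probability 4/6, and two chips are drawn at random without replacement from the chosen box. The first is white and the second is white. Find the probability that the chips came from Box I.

117/421

P(E | Box I) = 9/38; P(E | Box II) = 4/13.
P(E) = 1/3·9/38 + 2/3·4/13 = 421/1482.
By Bayes' rule, P(Box I | E) = 3/38 / 421/1482 = 117/421 ≈ 0.2779.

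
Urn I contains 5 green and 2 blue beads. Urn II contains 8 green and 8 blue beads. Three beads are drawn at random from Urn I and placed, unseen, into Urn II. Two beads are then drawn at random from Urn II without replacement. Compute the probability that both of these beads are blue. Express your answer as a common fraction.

Condition on how many of the transferred beads are blue (from Urn I: 2 blue of 7; then Urn II has 19 total).
  0 blue: C(2,0)C(5,3)/C(7,3) = 2/7; then P = C(8,2)/C(19,2) = 28/171
  1 blue: C(2,1)C(5,2)/C(7,3) = 4/7; then P = C(9,2)/C(19,2) = 4/19
  2 blue: C(2,2)C(5,1)/C(7,3) = 1/7; then P = C(10,2)/C(19,2) = 5/19
P(both blue) = 35/171 ≈ 0.2047.

35/171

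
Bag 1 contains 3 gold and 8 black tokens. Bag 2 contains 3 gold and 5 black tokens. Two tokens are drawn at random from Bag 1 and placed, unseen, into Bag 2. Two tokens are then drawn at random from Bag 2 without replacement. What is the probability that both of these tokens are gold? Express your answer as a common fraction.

86/825

Condition on how many of the transferred tokens are gold (from Bag 1: 3 gold of 11; then Bag 2 has 10 total).
  0 gold: C(3,0)C(8,2)/C(11,2) = 28/55; then P = C(3,2)/C(10,2) = 1/15
  1 gold: C(3,1)C(8,1)/C(11,2) = 24/55; then P = C(4,2)/C(10,2) = 2/15
  2 gold: C(3,2)C(8,0)/C(11,2) = 3/55; then P = C(5,2)/C(10,2) = 2/9
P(both gold) = 86/825 ≈ 0.1042.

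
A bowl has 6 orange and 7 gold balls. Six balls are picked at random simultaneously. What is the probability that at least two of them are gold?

Sum the hypergeometric tail for j = 2,…,6 gold balls.
Favorable = C(7,2)·C(6,4) + C(7,3)·C(6,3) + C(7,4)·C(6,2) + C(7,5)·C(6,1) + C(7,6)·C(6,0) = 1673; total = C(13,6) = 1716.
P = 1673/1716 = 1673/1716 ≈ 0.9749.

1673/1716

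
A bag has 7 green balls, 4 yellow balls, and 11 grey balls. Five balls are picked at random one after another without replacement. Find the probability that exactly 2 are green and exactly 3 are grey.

Unordered draws without replacement: count favorable combinations over C(22,5).
Favorable = C(7,2) · C(4,0) · C(11,3) = 3465; total = C(22,5) = 26334.
P = 3465/26334 = 5/38 ≈ 0.1316.

5/38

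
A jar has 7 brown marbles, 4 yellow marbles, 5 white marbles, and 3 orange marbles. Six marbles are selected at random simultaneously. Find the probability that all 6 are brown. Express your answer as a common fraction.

1/3876

Unordered draws without replacement: count favorable combinations over C(19,6).
Favorable = C(7,6) · C(4,0) · C(5,0) · C(3,0) = 7; total = C(19,6) = 27132.
P = 7/27132 = 1/3876 ≈ 0.0003.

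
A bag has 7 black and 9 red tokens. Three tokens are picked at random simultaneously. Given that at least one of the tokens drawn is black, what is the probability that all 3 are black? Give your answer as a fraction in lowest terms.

P(all 3 black) = C(7,3)/C(16,3) = 1/16; P(at least one black) = 1 − C(9,3)/C(16,3) = 17/20.
Since 'all 3 black' ⊆ 'at least one black', P(all 3 | at least one) = 1/16 / 17/20 = 5/68 ≈ 0.0735.

5/68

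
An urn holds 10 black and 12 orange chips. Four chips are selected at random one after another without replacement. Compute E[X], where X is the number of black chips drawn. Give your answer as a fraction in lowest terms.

By linearity of expectation, E[X] = Σ P(draw i is black); by symmetry each draw (even without replacement) has P(black) = 10/22.
E[X] = 4 · 10/22 = 20/11 ≈ 1.8182.

20/11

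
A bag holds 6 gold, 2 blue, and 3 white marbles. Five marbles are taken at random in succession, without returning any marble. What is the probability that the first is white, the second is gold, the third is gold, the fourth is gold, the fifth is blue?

1/77

Multiply the conditional probability of each draw in order, without replacement, so each draw removes one from its color and from the total.
P = (3/11) · (6/10) · (5/9) · (4/8) · (2/7) = 1/77 ≈ 0.0130.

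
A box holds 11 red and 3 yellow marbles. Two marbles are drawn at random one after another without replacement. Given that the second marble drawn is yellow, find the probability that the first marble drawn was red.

11/13

P(first=red and the second marble drawn is yellow) = (11/14)·(3/13) = 33/182.
P(the second marble drawn is yellow) = Σ over first color = 33/182 + 3/91 = 3/14.
By Bayes, P(first=red | the second marble drawn is yellow) = 33/182 / 3/14 = 11/13 ≈ 0.8462.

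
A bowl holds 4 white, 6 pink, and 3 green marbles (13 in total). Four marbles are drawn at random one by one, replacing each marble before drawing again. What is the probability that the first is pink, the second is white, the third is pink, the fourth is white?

576/28561

Multiply the conditional probability of each draw in order, with replacement (the composition resets each draw).
P = (6/13) · (4/13) · (6/13) · (4/13) = 576/28561 ≈ 0.0202.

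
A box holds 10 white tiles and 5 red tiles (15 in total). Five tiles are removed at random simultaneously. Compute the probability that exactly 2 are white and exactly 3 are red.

150/1001

Unordered draws without replacement: count favorable combinations over C(15,5).
Favorable = C(10,2) · C(5,3) = 450; total = C(15,5) = 3003.
P = 450/3003 = 150/1001 ≈ 0.1499.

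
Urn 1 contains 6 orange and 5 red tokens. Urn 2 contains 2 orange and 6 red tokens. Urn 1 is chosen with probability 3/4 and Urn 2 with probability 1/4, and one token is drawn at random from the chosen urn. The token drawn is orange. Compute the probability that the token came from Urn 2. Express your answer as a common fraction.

P(orange | Urn 1) = 6/11; P(orange | Urn 2) = 1/4.
P(orange) = 3/4·6/11 + 1/4·1/4 = 83/176.
By Bayes' rule, P(Urn 2 | orange) = 1/16 / 83/176 = 11/83 ≈ 0.1325.

11/83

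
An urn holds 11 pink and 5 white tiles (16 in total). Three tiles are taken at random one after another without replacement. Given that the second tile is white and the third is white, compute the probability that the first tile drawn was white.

P(first=white and the second tile is white and the third is white) = (5/16)·(4/15)·(3/14) = 1/56.
P(E) = Σ over first color = 11/168 + 1/56 = 1/12.
By Bayes, P(first=white | E) = 1/56 / 1/12 = 3/14 ≈ 0.2143.

3/14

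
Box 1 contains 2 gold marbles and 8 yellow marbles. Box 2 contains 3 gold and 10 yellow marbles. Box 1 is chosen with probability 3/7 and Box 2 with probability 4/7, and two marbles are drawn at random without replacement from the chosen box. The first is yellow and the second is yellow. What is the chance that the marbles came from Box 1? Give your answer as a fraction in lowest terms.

182/407

P(E | Box 1) = 28/45; P(E | Box 2) = 15/26.
P(E) = 3/7·28/45 + 4/7·15/26 = 814/1365.
By Bayes' rule, P(Box 1 | E) = 4/15 / 814/1365 = 182/407 ≈ 0.4472.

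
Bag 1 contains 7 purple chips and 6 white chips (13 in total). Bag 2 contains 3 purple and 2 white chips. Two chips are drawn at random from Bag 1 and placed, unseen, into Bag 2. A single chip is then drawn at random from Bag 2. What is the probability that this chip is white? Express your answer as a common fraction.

Condition on how many of the transferred chips are white (from Bag 1: 6 white of 13; then Bag 2 has 7 total).
  0 white: C(6,0)C(7,2)/C(13,2) = 7/26; then P = 2/7
  1 white: C(6,1)C(7,1)/C(13,2) = 7/13; then P = 3/7
  2 white: C(6,2)C(7,0)/C(13,2) = 5/26; then P = 4/7
P(white from Bag 2) = 38/91 ≈ 0.4176.

38/91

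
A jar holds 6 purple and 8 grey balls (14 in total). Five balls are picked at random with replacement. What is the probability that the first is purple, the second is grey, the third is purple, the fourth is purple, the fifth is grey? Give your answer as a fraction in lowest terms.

Multiply the conditional probability of each draw in order, with replacement (the composition resets each draw).
P = (6/14) · (8/14) · (6/14) · (6/14) · (8/14) = 432/16807 ≈ 0.0257.

432/16807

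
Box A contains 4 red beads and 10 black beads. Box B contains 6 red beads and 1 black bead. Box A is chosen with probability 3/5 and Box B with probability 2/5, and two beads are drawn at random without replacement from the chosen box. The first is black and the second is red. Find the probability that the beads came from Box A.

P(E | Box A) = 20/91; P(E | Box B) = 1/7.
P(E) = 3/5·20/91 + 2/5·1/7 = 86/455.
By Bayes' rule, P(Box A | E) = 12/91 / 86/455 = 30/43 ≈ 0.6977.

30/43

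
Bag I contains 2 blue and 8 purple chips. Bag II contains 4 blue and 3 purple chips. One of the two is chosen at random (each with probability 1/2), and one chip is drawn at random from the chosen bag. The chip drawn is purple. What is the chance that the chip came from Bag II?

15/43

P(purple | Bag I) = 4/5; P(purple | Bag II) = 3/7.
P(purple) = 1/2·4/5 + 1/2·3/7 = 43/70.
By Bayes' rule, P(Bag II | purple) = 3/14 / 43/70 = 15/43 ≈ 0.3488.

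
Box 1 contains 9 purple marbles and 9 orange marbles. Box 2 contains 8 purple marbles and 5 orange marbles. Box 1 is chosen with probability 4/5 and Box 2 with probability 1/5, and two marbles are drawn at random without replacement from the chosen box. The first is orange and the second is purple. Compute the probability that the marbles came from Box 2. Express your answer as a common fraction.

85/436

P(E | Box 1) = 9/34; P(E | Box 2) = 10/39.
P(E) = 4/5·9/34 + 1/5·10/39 = 872/3315.
By Bayes' rule, P(Box 2 | E) = 2/39 / 872/3315 = 85/436 ≈ 0.1950.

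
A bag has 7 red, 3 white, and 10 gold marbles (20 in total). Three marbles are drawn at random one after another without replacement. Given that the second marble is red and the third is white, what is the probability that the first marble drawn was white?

P(first=white and the second marble is red and the third is white) = (3/20)·(7/19)·(2/18) = 7/1140.
P(E) = Σ over first color = 7/380 + 7/1140 + 7/228 = 21/380.
By Bayes, P(first=white | E) = 7/1140 / 21/380 = 1/9 ≈ 0.1111.

1/9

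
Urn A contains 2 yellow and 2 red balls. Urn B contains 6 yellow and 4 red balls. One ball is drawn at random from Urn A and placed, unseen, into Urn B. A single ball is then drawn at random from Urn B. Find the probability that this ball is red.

Condition on how many of the transferred balls are red (from Urn A: 2 red of 4; then Urn B has 11 total).
  0 red: C(2,0)C(2,1)/C(4,1) = 1/2; then P = 4/11
  1 red: C(2,1)C(2,0)/C(4,1) = 1/2; then P = 5/11
P(red from Urn B) = 9/22 ≈ 0.4091.

9/22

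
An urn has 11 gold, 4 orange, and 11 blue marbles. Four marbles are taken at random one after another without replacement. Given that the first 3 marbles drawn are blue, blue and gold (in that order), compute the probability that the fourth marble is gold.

After removing 1 gold, 2 blue, the urn has 10 gold out of 23 remaining.
P(fourth is gold | given) = 10/23 ≈ 0.4348.

10/23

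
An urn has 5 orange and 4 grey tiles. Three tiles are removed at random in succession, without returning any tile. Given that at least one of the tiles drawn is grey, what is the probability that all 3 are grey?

P(all 3 grey) = C(4,3)/C(9,3) = 1/21; P(at least one grey) = 1 − C(5,3)/C(9,3) = 37/42.
Since 'all 3 grey' ⊆ 'at least one grey', P(all 3 | at least one) = 1/21 / 37/42 = 2/37 ≈ 0.0541.

2/37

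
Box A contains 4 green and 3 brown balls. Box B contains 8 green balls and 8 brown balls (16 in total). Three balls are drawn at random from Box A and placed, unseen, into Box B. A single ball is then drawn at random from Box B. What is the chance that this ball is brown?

65/133

Condition on how many of the transferred balls are brown (from Box A: 3 brown of 7; then Box B has 19 total).
  0 brown: C(3,0)C(4,3)/C(7,3) = 4/35; then P = 8/19
  1 brown: C(3,1)C(4,2)/C(7,3) = 18/35; then P = 9/19
  2 brown: C(3,2)C(4,1)/C(7,3) = 12/35; then P = 10/19
  3 brown: C(3,3)C(4,0)/C(7,3) = 1/35; then P = 11/19
P(brown from Box B) = 65/133 ≈ 0.4887.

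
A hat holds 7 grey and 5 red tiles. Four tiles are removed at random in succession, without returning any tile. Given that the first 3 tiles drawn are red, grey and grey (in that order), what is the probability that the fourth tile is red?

4/9

After removing 2 grey, 1 red, the hat has 4 red out of 9 remaining.
P(fourth is red | given) = 4/9 ≈ 0.4444.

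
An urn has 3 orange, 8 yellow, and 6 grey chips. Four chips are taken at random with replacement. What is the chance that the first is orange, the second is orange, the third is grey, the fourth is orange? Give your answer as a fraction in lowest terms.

162/83521

Multiply the conditional probability of each draw in order, with replacement (the composition resets each draw).
P = (3/17) · (3/17) · (6/17) · (3/17) = 162/83521 ≈ 0.0019.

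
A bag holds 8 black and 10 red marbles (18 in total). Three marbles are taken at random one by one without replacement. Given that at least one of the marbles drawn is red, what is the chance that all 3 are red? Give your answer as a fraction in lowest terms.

P(all 3 red) = C(10,3)/C(18,3) = 5/34; P(at least one red) = 1 − C(8,3)/C(18,3) = 95/102.
Since 'all 3 red' ⊆ 'at least one red', P(all 3 | at least one) = 5/34 / 95/102 = 3/19 ≈ 0.1579.

3/19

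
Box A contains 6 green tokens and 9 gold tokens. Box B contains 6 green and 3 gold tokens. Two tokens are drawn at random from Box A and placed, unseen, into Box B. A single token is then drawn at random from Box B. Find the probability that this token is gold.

21/55

Condition on how many of the transferred tokens are gold (from Box A: 9 gold of 15; then Box B has 11 total).
  0 gold: C(9,0)C(6,2)/C(15,2) = 1/7; then P = 3/11
  1 gold: C(9,1)C(6,1)/C(15,2) = 18/35; then P = 4/11
  2 gold: C(9,2)C(6,0)/C(15,2) = 12/35; then P = 5/11
P(gold from Box B) = 21/55 ≈ 0.3818.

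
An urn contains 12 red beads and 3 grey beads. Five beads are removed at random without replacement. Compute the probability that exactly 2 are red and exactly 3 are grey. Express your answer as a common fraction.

Unordered draws without replacement: count favorable combinations over C(15,5).
Favorable = C(12,2) · C(3,3) = 66; total = C(15,5) = 3003.
P = 66/3003 = 2/91 ≈ 0.0220.

2/91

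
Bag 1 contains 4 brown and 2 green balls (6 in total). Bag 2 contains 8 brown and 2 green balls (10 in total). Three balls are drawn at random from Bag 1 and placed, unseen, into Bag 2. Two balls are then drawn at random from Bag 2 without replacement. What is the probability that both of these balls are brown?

Condition on how many of the transferred balls are brown (from Bag 1: 4 brown of 6; then Bag 2 has 13 total).
  1 brown: C(4,1)C(2,2)/C(6,3) = 1/5; then P = C(9,2)/C(13,2) = 6/13
  2 brown: C(4,2)C(2,1)/C(6,3) = 3/5; then P = C(10,2)/C(13,2) = 15/26
  3 brown: C(4,3)C(2,0)/C(6,3) = 1/5; then P = C(11,2)/C(13,2) = 55/78
P(both brown) = 113/195 ≈ 0.5795.

113/195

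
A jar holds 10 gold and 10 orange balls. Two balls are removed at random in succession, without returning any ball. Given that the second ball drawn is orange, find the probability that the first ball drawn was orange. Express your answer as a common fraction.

9/19

P(first=orange and the second ball drawn is orange) = (10/20)·(9/19) = 9/38.
P(the second ball drawn is orange) = Σ over first color = 5/19 + 9/38 = 1/2.
By Bayes, P(first=orange | the second ball drawn is orange) = 9/38 / 1/2 = 9/19 ≈ 0.4737.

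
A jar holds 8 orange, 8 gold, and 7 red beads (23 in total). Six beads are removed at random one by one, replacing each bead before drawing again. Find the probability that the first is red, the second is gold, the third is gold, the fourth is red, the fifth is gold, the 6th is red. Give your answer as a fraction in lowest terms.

Multiply the conditional probability of each draw in order, with replacement (the composition resets each draw).
P = (7/23) · (8/23) · (8/23) · (7/23) · (8/23) · (7/23) = 175616/148035889 ≈ 0.0012.

175616/148035889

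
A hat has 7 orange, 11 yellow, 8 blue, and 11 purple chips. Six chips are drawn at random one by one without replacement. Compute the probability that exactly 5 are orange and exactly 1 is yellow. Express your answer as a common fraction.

1/10064

Unordered draws without replacement: count favorable combinations over C(37,6).
Favorable = C(7,5) · C(11,1) · C(8,0) · C(11,0) = 231; total = C(37,6) = 2324784.
P = 231/2324784 = 1/10064 ≈ 0.0001.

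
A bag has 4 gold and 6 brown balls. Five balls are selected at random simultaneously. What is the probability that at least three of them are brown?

Sum the hypergeometric tail for j = 3,…,5 brown balls.
Favorable = C(6,3)·C(4,2) + C(6,4)·C(4,1) + C(6,5)·C(4,0) = 186; total = C(10,5) = 252.
P = 186/252 = 31/42 ≈ 0.7381.

31/42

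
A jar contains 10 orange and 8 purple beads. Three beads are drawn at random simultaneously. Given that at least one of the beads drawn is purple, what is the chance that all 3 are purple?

7/87

P(all 3 purple) = C(8,3)/C(18,3) = 7/102; P(at least one purple) = 1 − C(10,3)/C(18,3) = 29/34.
Since 'all 3 purple' ⊆ 'at least one purple', P(all 3 | at least one) = 7/102 / 29/34 = 7/87 ≈ 0.0805.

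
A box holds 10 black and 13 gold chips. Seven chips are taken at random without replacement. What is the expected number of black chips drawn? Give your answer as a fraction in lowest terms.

70/23

By linearity of expectation, E[X] = Σ P(draw i is black); by symmetry each draw (even without replacement) has P(black) = 10/23.
E[X] = 7 · 10/23 = 70/23 ≈ 3.0435.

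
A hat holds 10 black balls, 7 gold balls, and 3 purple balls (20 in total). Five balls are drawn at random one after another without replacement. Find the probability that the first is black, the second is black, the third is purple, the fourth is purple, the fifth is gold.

Multiply the conditional probability of each draw in order, without replacement, so each draw removes one from its color and from the total.
P = (10/20) · (9/19) · (3/18) · (2/17) · (7/16) = 21/10336 ≈ 0.0020.

21/10336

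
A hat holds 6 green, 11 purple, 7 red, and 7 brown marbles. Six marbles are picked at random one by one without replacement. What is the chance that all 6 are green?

1/736281

Unordered draws without replacement: count favorable combinations over C(31,6).
Favorable = C(6,6) · C(11,0) · C(7,0) · C(7,0) = 1; total = C(31,6) = 736281.
P = 1/736281 = 1/736281 ≈ 0.0000.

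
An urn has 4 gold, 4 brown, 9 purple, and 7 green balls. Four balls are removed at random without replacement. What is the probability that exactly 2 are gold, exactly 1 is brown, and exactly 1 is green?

4/253

Unordered draws without replacement: count favorable combinations over C(24,4).
Favorable = C(4,2) · C(4,1) · C(9,0) · C(7,1) = 168; total = C(24,4) = 10626.
P = 168/10626 = 4/253 ≈ 0.0158.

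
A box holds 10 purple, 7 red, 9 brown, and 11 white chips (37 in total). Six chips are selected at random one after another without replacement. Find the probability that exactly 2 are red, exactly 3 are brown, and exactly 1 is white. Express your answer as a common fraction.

21/2516

Unordered draws without replacement: count favorable combinations over C(37,6).
Favorable = C(10,0) · C(7,2) · C(9,3) · C(11,1) = 19404; total = C(37,6) = 2324784.
P = 19404/2324784 = 21/2516 ≈ 0.0083.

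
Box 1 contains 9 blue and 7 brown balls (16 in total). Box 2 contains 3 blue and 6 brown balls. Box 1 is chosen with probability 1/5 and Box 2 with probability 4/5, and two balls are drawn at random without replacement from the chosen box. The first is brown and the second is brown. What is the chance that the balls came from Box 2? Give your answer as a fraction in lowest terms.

P(E | Box 1) = 7/40; P(E | Box 2) = 5/12.
P(E) = 1/5·7/40 + 4/5·5/12 = 221/600.
By Bayes' rule, P(Box 2 | E) = 1/3 / 221/600 = 200/221 ≈ 0.9050.

200/221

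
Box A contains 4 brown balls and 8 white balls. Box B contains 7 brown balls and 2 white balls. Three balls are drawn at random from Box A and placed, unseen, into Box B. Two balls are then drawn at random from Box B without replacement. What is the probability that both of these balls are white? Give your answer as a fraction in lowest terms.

23/242

Condition on how many of the transferred balls are white (from Box A: 8 white of 12; then Box B has 12 total).
  0 white: C(8,0)C(4,3)/C(12,3) = 1/55; then P = C(2,2)/C(12,2) = 1/66
  1 white: C(8,1)C(4,2)/C(12,3) = 12/55; then P = C(3,2)/C(12,2) = 1/22
  2 white: C(8,2)C(4,1)/C(12,3) = 28/55; then P = C(4,2)/C(12,2) = 1/11
  3 white: C(8,3)C(4,0)/C(12,3) = 14/55; then P = C(5,2)/C(12,2) = 5/33
P(both white) = 23/242 ≈ 0.0950.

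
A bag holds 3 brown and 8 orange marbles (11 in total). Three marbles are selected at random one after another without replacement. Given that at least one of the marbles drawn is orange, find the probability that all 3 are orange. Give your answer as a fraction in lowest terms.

P(all 3 orange) = C(8,3)/C(11,3) = 56/165; P(at least one orange) = 1 − C(3,3)/C(11,3) = 164/165.
Since 'all 3 orange' ⊆ 'at least one orange', P(all 3 | at least one) = 56/165 / 164/165 = 14/41 ≈ 0.3415.

14/41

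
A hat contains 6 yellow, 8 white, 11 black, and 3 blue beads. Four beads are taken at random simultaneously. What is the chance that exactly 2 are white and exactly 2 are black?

Unordered draws without replacement: count favorable combinations over C(28,4).
Favorable = C(6,0) · C(8,2) · C(11,2) · C(3,0) = 1540; total = C(28,4) = 20475.
P = 1540/20475 = 44/585 ≈ 0.0752.

44/585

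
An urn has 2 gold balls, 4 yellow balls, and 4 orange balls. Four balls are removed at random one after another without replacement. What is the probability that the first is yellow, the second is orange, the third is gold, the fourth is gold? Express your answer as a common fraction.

Multiply the conditional probability of each draw in order, without replacement, so each draw removes one from its color and from the total.
P = (4/10) · (4/9) · (2/8) · (1/7) = 2/315 ≈ 0.0063.

2/315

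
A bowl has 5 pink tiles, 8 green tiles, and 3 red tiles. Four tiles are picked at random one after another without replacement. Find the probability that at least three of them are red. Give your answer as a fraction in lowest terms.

Sum the hypergeometric tail for j = 3,…,3 red tiles.
Favorable = C(3,3)·C(13,1) = 13; total = C(16,4) = 1820.
P = 13/1820 = 1/140 ≈ 0.0071.

1/140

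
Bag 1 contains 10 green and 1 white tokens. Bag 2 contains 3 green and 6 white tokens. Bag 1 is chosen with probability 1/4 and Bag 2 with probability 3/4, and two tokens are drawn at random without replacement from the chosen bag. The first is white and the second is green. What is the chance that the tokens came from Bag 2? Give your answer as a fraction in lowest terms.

P(E | Bag 1) = 1/11; P(E | Bag 2) = 1/4.
P(E) = 1/4·1/11 + 3/4·1/4 = 37/176.
By Bayes' rule, P(Bag 2 | E) = 3/16 / 37/176 = 33/37 ≈ 0.8919.

33/37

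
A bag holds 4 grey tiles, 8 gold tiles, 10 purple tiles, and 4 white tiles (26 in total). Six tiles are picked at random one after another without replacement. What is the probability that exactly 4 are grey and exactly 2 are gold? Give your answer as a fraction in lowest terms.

2/16445

Unordered draws without replacement: count favorable combinations over C(26,6).
Favorable = C(4,4) · C(8,2) · C(10,0) · C(4,0) = 28; total = C(26,6) = 230230.
P = 28/230230 = 2/16445 ≈ 0.0001.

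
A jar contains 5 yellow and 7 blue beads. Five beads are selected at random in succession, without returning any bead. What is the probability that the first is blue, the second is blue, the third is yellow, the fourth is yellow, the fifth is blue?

Multiply the conditional probability of each draw in order, without replacement, so each draw removes one from its color and from the total.
P = (7/12) · (6/11) · (5/10) · (4/9) · (5/8) = 35/792 ≈ 0.0442.

35/792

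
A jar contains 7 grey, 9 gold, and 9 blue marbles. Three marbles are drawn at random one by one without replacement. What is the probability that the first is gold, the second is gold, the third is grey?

21/575

Multiply the conditional probability of each draw in order, without replacement, so each draw removes one from its color and from the total.
P = (9/25) · (8/24) · (7/23) = 21/575 ≈ 0.0365.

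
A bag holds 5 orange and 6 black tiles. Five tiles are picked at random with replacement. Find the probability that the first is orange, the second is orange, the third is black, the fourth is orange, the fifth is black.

Multiply the conditional probability of each draw in order, with replacement (the composition resets each draw).
P = (5/11) · (5/11) · (6/11) · (5/11) · (6/11) = 4500/161051 ≈ 0.0279.

4500/161051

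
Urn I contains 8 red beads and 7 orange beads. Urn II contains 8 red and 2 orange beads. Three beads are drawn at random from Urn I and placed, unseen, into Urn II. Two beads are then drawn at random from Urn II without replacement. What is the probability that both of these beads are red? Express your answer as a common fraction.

8/15

Condition on how many of the transferred beads are red (from Urn I: 8 red of 15; then Urn II has 13 total).
  0 red: C(8,0)C(7,3)/C(15,3) = 1/13; then P = C(8,2)/C(13,2) = 14/39
  1 red: C(8,1)C(7,2)/C(15,3) = 24/65; then P = C(9,2)/C(13,2) = 6/13
  2 red: C(8,2)C(7,1)/C(15,3) = 28/65; then P = C(10,2)/C(13,2) = 15/26
  3 red: C(8,3)C(7,0)/C(15,3) = 8/65; then P = C(11,2)/C(13,2) = 55/78
P(both red) = 8/15 ≈ 0.5333.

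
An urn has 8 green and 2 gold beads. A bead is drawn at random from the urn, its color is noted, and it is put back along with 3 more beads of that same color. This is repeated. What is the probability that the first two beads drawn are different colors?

16/65

Either green then gold, or gold then green; after the first draw the total is 13.
P = (8/10)·(2/13) + (2/10)·(8/13) = 16/65 ≈ 0.2462.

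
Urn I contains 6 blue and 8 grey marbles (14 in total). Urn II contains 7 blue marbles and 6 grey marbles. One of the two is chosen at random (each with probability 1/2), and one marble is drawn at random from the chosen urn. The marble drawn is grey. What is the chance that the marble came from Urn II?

21/47

P(grey | Urn I) = 4/7; P(grey | Urn II) = 6/13.
P(grey) = 1/2·4/7 + 1/2·6/13 = 47/91.
By Bayes' rule, P(Urn II | grey) = 3/13 / 47/91 = 21/47 ≈ 0.4468.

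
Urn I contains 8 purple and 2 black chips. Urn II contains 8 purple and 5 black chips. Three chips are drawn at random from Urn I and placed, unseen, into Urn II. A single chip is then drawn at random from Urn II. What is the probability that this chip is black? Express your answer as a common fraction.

7/20

Condition on how many of the transferred chips are black (from Urn I: 2 black of 10; then Urn II has 16 total).
  0 black: C(2,0)C(8,3)/C(10,3) = 7/15; then P = 5/16
  1 black: C(2,1)C(8,2)/C(10,3) = 7/15; then P = 6/16
  2 black: C(2,2)C(8,1)/C(10,3) = 1/15; then P = 7/16
P(black from Urn II) = 7/20 ≈ 0.3500.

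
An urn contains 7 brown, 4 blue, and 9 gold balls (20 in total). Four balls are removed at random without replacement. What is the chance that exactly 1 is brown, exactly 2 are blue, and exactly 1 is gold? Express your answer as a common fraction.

Unordered draws without replacement: count favorable combinations over C(20,4).
Favorable = C(7,1) · C(4,2) · C(9,1) = 378; total = C(20,4) = 4845.
P = 378/4845 = 126/1615 ≈ 0.0780.

126/1615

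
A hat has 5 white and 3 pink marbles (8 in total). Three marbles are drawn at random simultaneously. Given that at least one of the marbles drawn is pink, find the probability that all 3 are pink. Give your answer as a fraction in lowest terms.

P(all 3 pink) = C(3,3)/C(8,3) = 1/56; P(at least one pink) = 1 − C(5,3)/C(8,3) = 23/28.
Since 'all 3 pink' ⊆ 'at least one pink', P(all 3 | at least one) = 1/56 / 23/28 = 1/46 ≈ 0.0217.

1/46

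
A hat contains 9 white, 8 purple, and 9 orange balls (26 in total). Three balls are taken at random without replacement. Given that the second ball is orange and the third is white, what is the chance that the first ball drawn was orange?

1/3

P(first=orange and the second ball is orange and the third is white) = (9/26)·(8/25)·(9/24) = 27/650.
P(E) = Σ over first color = 27/650 + 27/650 + 27/650 = 81/650.
By Bayes, P(first=orange | E) = 27/650 / 81/650 = 1/3 ≈ 0.3333.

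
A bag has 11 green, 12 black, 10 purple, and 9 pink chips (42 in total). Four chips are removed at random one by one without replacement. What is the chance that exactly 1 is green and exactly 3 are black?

242/11193

Unordered draws without replacement: count favorable combinations over C(42,4).
Favorable = C(11,1) · C(12,3) · C(10,0) · C(9,0) = 2420; total = C(42,4) = 111930.
P = 2420/111930 = 242/11193 ≈ 0.0216.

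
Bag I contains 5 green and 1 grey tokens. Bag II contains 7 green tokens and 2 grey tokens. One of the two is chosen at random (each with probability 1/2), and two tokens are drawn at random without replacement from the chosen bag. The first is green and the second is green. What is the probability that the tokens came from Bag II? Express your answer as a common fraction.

7/15

P(E | Bag I) = 2/3; P(E | Bag II) = 7/12.
P(E) = 1/2·2/3 + 1/2·7/12 = 5/8.
By Bayes' rule, P(Bag II | E) = 7/24 / 5/8 = 7/15 ≈ 0.4667.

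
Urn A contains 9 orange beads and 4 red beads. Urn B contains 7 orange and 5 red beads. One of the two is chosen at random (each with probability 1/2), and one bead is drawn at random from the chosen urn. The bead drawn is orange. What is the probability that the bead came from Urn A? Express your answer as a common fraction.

108/199

P(orange | Urn A) = 9/13; P(orange | Urn B) = 7/12.
P(orange) = 1/2·9/13 + 1/2·7/12 = 199/312.
By Bayes' rule, P(Urn A | orange) = 9/26 / 199/312 = 108/199 ≈ 0.5427.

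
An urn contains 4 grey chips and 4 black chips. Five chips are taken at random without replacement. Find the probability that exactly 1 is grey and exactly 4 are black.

1/14

Unordered draws without replacement: count favorable combinations over C(8,5).
Favorable = C(4,1) · C(4,4) = 4; total = C(8,5) = 56.
P = 4/56 = 1/14 ≈ 0.0714.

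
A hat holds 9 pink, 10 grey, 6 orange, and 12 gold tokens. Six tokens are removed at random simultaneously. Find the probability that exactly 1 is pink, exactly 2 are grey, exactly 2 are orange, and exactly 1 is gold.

6075/193732

Unordered draws without replacement: count favorable combinations over C(37,6).
Favorable = C(9,1) · C(10,2) · C(6,2) · C(12,1) = 72900; total = C(37,6) = 2324784.
P = 72900/2324784 = 6075/193732 ≈ 0.0314.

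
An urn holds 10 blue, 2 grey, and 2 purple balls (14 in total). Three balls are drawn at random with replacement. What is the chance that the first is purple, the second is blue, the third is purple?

5/343

Multiply the conditional probability of each draw in order, with replacement (the composition resets each draw).
P = (2/14) · (10/14) · (2/14) = 5/343 ≈ 0.0146.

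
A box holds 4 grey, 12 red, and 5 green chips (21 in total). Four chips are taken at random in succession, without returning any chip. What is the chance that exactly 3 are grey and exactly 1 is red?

16/1995

Unordered draws without replacement: count favorable combinations over C(21,4).
Favorable = C(4,3) · C(12,1) · C(5,0) = 48; total = C(21,4) = 5985.
P = 48/5985 = 16/1995 ≈ 0.0080.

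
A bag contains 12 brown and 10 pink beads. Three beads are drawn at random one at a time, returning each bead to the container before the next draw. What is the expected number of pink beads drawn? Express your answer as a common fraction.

15/11

By linearity of expectation, E[X] = Σ P(draw i is pink); each independent draw has P(pink) = 10/22.
E[X] = 3 · 10/22 = 15/11 ≈ 1.3636.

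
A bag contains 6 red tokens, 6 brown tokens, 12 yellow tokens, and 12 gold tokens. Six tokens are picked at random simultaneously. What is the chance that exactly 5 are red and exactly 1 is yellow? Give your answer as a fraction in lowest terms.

3/81158

Unordered draws without replacement: count favorable combinations over C(36,6).
Favorable = C(6,5) · C(6,0) · C(12,1) · C(12,0) = 72; total = C(36,6) = 1947792.
P = 72/1947792 = 3/81158 ≈ 0.0000.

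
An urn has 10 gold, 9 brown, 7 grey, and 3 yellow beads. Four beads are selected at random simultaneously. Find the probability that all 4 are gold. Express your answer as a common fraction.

10/1131

Unordered draws without replacement: count favorable combinations over C(29,4).
Favorable = C(10,4) · C(9,0) · C(7,0) · C(3,0) = 210; total = C(29,4) = 23751.
P = 210/23751 = 10/1131 ≈ 0.0088.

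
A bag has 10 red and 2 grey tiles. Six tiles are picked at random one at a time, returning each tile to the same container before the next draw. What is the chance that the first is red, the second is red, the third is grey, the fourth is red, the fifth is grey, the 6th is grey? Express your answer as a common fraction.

Multiply the conditional probability of each draw in order, with replacement (the composition resets each draw).
P = (10/12) · (10/12) · (2/12) · (10/12) · (2/12) · (2/12) = 125/46656 ≈ 0.0027.

125/46656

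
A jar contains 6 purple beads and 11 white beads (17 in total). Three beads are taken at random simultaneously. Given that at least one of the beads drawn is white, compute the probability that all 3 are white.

P(all 3 white) = C(11,3)/C(17,3) = 33/136; P(at least one white) = 1 − C(6,3)/C(17,3) = 33/34.
Since 'all 3 white' ⊆ 'at least one white', P(all 3 | at least one) = 33/136 / 33/34 = 1/4 ≈ 0.2500.

1/4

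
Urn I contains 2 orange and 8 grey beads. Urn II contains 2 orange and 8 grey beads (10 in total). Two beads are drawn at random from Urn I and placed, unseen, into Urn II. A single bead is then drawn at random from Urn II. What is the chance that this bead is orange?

Condition on how many of the transferred beads are orange (from Urn I: 2 orange of 10; then Urn II has 12 total).
  0 orange: C(2,0)C(8,2)/C(10,2) = 28/45; then P = 2/12
  1 orange: C(2,1)C(8,1)/C(10,2) = 16/45; then P = 3/12
  2 orange: C(2,2)C(8,0)/C(10,2) = 1/45; then P = 4/12
P(orange from Urn II) = 1/5 ≈ 0.2000.

1/5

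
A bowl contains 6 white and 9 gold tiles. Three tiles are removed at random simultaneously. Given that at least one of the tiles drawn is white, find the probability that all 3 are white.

20/371

P(all 3 white) = C(6,3)/C(15,3) = 4/91; P(at least one white) = 1 − C(9,3)/C(15,3) = 53/65.
Since 'all 3 white' ⊆ 'at least one white', P(all 3 | at least one) = 4/91 / 53/65 = 20/371 ≈ 0.0539.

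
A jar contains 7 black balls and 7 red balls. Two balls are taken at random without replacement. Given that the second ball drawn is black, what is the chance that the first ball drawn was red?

7/13

P(first=red and the second ball drawn is black) = (7/14)·(7/13) = 7/26.
P(the second ball drawn is black) = Σ over first color = 3/13 + 7/26 = 1/2.
By Bayes, P(first=red | the second ball drawn is black) = 7/26 / 1/2 = 7/13 ≈ 0.5385.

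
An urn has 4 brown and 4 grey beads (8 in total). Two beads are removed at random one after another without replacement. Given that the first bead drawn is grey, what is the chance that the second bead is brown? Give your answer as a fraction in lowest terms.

After removing 1 grey, the urn has 4 brown out of 7 remaining.
P(second is brown | given) = 4/7 ≈ 0.5714.

4/7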